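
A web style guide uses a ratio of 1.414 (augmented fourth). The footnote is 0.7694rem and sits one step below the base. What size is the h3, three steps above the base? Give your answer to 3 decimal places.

Moving from step -1 to step +3 is 4 steps up, so multiply by r⁴.
0.7694 × 1.414⁴ = 0.7694 × 3.99758 ≈ 3.076

3.076rem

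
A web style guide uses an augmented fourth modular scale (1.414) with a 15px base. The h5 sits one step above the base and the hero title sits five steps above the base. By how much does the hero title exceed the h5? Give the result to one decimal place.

Step 1: 15.0 × 1.414 = 21.210px
Step 5: 15.0 × 1.414⁵ = 84.789px
Difference: 84.789 − 21.210 = 63.579px

63.6px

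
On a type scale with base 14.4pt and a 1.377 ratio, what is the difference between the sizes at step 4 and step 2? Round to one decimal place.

24.5pt

Step 2: 14.4 × 1.377² = 27.304pt
Step 4: 14.4 × 1.377⁴ = 51.772pt
Difference: 51.772 − 27.304 = 24.468pt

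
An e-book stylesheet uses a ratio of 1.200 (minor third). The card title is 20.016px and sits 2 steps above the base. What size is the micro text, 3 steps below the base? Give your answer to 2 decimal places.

20.016 ÷ 1.200⁵ = 20.016 ÷ 2.48832 ≈ 8.044

8.04px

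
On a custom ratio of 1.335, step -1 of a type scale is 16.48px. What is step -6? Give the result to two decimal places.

Moving from step -1 to step -6 is 5 steps down, so divide by r⁵.
16.48 ÷ 1.335⁵ = 16.48 ÷ 4.24040 ≈ 3.886

3.89px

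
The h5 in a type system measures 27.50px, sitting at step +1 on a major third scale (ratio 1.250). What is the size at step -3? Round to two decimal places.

11.26px

The gap is -3 − (1) = -4 steps, so the factor is 1.250^-4.
27.50 ÷ 1.250⁴ = 27.50 ÷ 2.44141 ≈ 11.264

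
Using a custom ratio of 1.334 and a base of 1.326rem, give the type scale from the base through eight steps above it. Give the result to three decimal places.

Step 0: 1.326rem
Step 1: 1.326 × 1.334 = 1.769
Step 2: 1.326 × 1.334² = 2.360
Step 3: 1.326 × 1.334³ = 3.148
Step 4: 1.326 × 1.334⁴ = 4.199
Step 5: 1.326 × 1.334⁵ = 5.602
Step 6: 1.326 × 1.334⁶ = 7.473
Step 7: 1.326 × 1.334⁷ = 9.969
Step 8: 1.326 × 1.334⁸ = 13.298

1.326rem, 1.769rem, 2.360rem, 3.148rem, 4.199rem, 5.602rem, 7.473rem, 9.969rem, 13.298rem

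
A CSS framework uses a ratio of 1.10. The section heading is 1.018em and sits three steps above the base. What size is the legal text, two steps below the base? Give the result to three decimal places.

Moving from step +3 to step -2 is 5 steps down, so divide by r⁵.
1.018 ÷ 1.10⁵ = 1.018 ÷ 1.61051 ≈ 0.632

0.632em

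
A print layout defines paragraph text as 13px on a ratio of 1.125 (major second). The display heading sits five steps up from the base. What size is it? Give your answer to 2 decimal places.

13.0 × 1.125⁵ = 13.0 × 1.80203 ≈ 23.43

23.43px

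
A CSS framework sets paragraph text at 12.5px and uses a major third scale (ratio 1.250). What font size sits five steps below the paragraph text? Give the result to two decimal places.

Each step on a modular scale multiplies by the ratio, so the size n steps from the base is base × ratioⁿ.
12.5 ÷ 1.250⁵ = 12.5 ÷ 3.05176 ≈ 4.10

4.10px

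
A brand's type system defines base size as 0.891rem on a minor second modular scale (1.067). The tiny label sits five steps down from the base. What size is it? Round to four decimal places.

Every step multiplies by the scale ratio.
0.891 ÷ 1.067⁵ = 0.891 ÷ 1.38300 ≈ 0.6443

0.6443rem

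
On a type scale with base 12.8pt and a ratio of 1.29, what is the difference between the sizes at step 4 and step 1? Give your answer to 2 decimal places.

Step 1: 12.8 × 1.29 = 16.5120pt
Step 4: 12.8 × 1.29⁴ = 35.4461pt
Difference: 35.4461 − 16.5120 = 18.9341pt

18.93pt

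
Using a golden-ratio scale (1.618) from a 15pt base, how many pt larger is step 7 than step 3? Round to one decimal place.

Step 3: 15.0 × 1.618³ = 63.537pt
Step 7: 15.0 × 1.618⁷ = 435.453pt
Difference: 435.453 − 63.537 = 371.916pt

371.9pt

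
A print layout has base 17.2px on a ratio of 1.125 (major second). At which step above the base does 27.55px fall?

4

1.125ⁿ = 27.55 / 17.2 = 1.6017
n = ln(1.6017) / ln(1.125) = 0.4711 / 0.1178 ≈ 4.00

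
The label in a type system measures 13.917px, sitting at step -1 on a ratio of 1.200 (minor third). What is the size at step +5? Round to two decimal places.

41.56px

13.917 × 1.200⁶ = 13.917 × 2.98598 ≈ 41.556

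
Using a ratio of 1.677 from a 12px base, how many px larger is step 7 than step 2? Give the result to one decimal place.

Step 2: 12.0 × 1.677² = 33.748px
Step 7: 12.0 × 1.677⁷ = 447.623px
Difference: 447.623 − 33.748 = 413.875px

413.9px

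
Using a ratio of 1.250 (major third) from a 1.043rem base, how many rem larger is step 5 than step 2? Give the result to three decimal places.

Step 2: 1.043 × 1.250² = 1.62969rem
Step 5: 1.043 × 1.250⁵ = 3.18298rem
Difference: 3.18298 − 1.62969 = 1.55329rem

1.553rem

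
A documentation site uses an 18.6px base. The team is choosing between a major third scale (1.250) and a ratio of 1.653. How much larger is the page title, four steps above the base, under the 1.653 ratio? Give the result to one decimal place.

93.5px

Major third: 18.6 × 1.250⁴ = 45.410px
At 1.653: 18.6 × 1.653⁴ = 138.869px
Difference: 138.869 − 45.410 = 93.459px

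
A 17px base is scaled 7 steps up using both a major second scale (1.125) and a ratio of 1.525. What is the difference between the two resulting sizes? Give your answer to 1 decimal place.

287.3px

Major second: 17.0 × 1.125⁷ = 38.772px
At 1.525: 17.0 × 1.525⁷ = 326.090px
Difference: 326.090 − 38.772 = 287.318px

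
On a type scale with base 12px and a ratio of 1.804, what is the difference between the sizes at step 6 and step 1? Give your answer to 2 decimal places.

391.97px

Step 1: 12.0 × 1.804 = 21.6480px
Step 6: 12.0 × 1.804⁶ = 413.6190px
Difference: 413.6190 − 21.6480 = 391.9710px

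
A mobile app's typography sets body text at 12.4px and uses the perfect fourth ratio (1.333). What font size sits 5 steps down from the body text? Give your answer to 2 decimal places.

12.4 ÷ 1.333⁵ = 12.4 ÷ 4.20873 ≈ 2.95

2.95px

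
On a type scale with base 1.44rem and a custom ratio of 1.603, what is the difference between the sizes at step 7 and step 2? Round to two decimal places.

35.46rem

Step 2: 1.44 × 1.603² = 3.7002rem
Step 7: 1.44 × 1.603⁷ = 39.1649rem
Difference: 39.1649 − 3.7002 = 35.4647rem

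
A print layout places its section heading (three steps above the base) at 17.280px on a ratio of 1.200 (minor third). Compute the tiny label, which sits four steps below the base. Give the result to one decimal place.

Moving from step +3 to step -4 is 7 steps down, so divide by r⁷.
17.280 ÷ 1.200⁷ = 17.280 ÷ 3.58318 ≈ 4.823

4.8px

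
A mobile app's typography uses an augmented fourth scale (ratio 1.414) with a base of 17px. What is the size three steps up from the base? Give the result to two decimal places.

48.06px

17.0 × 1.414³ = 17.0 × 2.82715 ≈ 48.06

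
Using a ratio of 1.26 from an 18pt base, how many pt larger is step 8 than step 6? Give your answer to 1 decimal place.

42.3pt

Step 6: 18.0 × 1.26⁶ = 72.027pt
Step 8: 18.0 × 1.26⁸ = 114.350pt
Difference: 114.350 − 72.027 = 42.323pt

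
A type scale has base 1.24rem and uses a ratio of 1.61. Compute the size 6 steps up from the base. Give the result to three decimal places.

21.596rem

Every step multiplies by the scale ratio.
1.24 × 1.61⁶ = 1.24 × 17.41627 ≈ 21.596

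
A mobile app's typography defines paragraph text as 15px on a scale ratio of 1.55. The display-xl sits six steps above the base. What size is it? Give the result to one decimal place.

208.0px

15.0 × 1.55⁶ = 15.0 × 13.86725 ≈ 208.01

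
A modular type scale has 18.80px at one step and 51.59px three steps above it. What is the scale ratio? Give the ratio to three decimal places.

r³ = 51.59 / 18.80, so r = (51.59/18.80)^(1/3).
r = 2.7441^(1/3) ≈ 1.4000

1.400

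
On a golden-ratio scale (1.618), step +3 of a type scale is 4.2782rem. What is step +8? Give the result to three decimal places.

4.2782 × 1.618⁵ = 4.2782 × 11.08901 ≈ 47.441

47.441rem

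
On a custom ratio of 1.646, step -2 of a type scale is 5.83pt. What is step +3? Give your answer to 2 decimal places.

70.44pt

The gap is 3 − (-2) = 5 steps, so the factor is 1.646^5.
5.83 × 1.646⁵ = 5.83 × 12.08229 ≈ 70.440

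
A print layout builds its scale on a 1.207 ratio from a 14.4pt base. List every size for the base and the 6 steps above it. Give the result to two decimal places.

Step 0: 14.4pt
Step 1: 14.4 × 1.207 = 17.38
Step 2: 14.4 × 1.207² = 20.98
Step 3: 14.4 × 1.207³ = 25.32
Step 4: 14.4 × 1.207⁴ = 30.56
Step 5: 14.4 × 1.207⁵ = 36.89
Step 6: 14.4 × 1.207⁶ = 44.53

14.40pt, 17.38pt, 20.98pt, 25.32pt, 30.56pt, 36.89pt, 44.53pt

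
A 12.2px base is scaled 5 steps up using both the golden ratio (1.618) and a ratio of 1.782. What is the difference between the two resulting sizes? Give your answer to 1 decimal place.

83.9px

Golden ratio: 12.2 × 1.618⁵ = 135.286px
At 1.782: 12.2 × 1.782⁵ = 219.229px
Difference: 219.229 − 135.286 = 83.943px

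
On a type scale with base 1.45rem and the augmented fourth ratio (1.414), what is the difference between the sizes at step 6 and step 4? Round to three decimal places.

Step 4: 1.45 × 1.414⁴ = 5.79650rem
Step 6: 1.45 × 1.414⁶ = 11.58949rem
Difference: 11.58949 − 5.79650 = 5.79299rem

5.793rem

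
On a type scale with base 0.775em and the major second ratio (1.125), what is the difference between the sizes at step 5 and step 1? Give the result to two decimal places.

0.52em

Step 1: 0.775 × 1.125 = 0.8719em
Step 5: 0.775 × 1.125⁵ = 1.3966em
Difference: 1.3966 − 0.8719 = 0.5247em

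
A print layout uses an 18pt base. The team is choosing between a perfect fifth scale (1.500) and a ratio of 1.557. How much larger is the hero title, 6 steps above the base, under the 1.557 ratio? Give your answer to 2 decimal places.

Perfect fifth: 18.0 × 1.500⁶ = 205.0312pt
At 1.557: 18.0 × 1.557⁶ = 256.4509pt
Difference: 256.4509 − 205.0312 = 51.4197pt

51.42pt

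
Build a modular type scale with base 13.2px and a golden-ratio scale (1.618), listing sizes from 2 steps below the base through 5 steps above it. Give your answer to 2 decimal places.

5.04px, 8.16px, 13.20px, 21.36px, 34.56px, 55.91px, 90.47px, 146.37px

Step -2: 13.2 ÷ 1.618² = 5.04
Step -1: 13.2 ÷ 1.618 = 8.16
Step 0: 13.2px
Step 1: 13.2 × 1.618 = 21.36
Step 2: 13.2 × 1.618² = 34.56
Step 3: 13.2 × 1.618³ = 55.91
Step 4: 13.2 × 1.618⁴ = 90.47
Step 5: 13.2 × 1.618⁵ = 146.37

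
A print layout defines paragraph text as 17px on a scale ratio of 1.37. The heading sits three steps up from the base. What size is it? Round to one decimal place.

A modular type scale is a geometric sequence: sizeₙ = base × rⁿ.
17.0 × 1.37³ = 17.0 × 2.57135 ≈ 43.71

43.7px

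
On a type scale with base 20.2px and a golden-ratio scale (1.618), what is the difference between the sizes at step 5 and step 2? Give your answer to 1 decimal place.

Step 2: 20.2 × 1.618² = 52.882px
Step 5: 20.2 × 1.618⁵ = 223.998px
Difference: 223.998 − 52.882 = 171.116px

171.1px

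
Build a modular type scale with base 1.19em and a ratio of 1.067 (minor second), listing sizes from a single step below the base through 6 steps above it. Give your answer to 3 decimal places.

Step -1: 1.19 ÷ 1.067 = 1.115
Step 0: 1.19em
Step 1: 1.19 × 1.067 = 1.270
Step 2: 1.19 × 1.067² = 1.355
Step 3: 1.19 × 1.067³ = 1.446
Step 4: 1.19 × 1.067⁴ = 1.542
Step 5: 1.19 × 1.067⁵ = 1.646
Step 6: 1.19 × 1.067⁶ = 1.756

1.115em, 1.190em, 1.270em, 1.355em, 1.446em, 1.542em, 1.646em, 1.756em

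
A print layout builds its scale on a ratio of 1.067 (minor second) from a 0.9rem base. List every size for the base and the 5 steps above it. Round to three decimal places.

0.900rem, 0.960rem, 1.025rem, 1.093rem, 1.167rem, 1.245rem

Step 0: 0.9rem
Step 1: 0.9 × 1.067 = 0.960
Step 2: 0.9 × 1.067² = 1.025
Step 3: 0.9 × 1.067³ = 1.093
Step 4: 0.9 × 1.067⁴ = 1.167
Step 5: 0.9 × 1.067⁵ = 1.245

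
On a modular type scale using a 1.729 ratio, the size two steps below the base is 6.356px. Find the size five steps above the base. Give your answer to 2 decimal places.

6.356 × 1.729⁷ = 6.356 × 46.19181 ≈ 293.595

293.60px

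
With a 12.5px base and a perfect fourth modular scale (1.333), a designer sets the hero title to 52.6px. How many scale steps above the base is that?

5

1.333ⁿ = 52.6 / 12.5 = 4.2080
n = ln(4.2080) / ln(1.333) = 1.4370 / 0.2874 ≈ 5.00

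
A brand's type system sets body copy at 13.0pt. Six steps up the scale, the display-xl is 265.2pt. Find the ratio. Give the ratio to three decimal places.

The ratio satisfies 13.0 × r⁶ = 265.2, so r = (265.2 / 13.0)^(1/6).
r = 20.4000^(1/6) ≈ 1.6530

1.653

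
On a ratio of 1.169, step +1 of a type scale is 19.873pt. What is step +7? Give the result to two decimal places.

50.72pt

19.873 × 1.169⁶ = 19.873 × 2.55204 ≈ 50.717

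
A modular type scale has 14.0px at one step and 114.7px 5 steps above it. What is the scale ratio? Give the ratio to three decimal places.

1.523

The ratio satisfies 14.0 × r⁵ = 114.7, so r = (114.7 / 14.0)^(1/5).
r = 8.1929^(1/5) ≈ 1.5230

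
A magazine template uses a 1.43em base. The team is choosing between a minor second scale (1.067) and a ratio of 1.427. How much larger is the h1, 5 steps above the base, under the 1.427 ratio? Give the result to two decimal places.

Minor second: 1.43 × 1.067⁵ = 1.9777em
At 1.427: 1.43 × 1.427⁵ = 8.4617em
Difference: 8.4617 − 1.9777 = 6.4840em

6.48em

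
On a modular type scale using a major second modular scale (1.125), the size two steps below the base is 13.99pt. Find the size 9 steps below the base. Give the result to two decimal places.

6.13pt

Moving from step -2 to step -9 is 7 steps down, so divide by r⁷.
13.99 ÷ 1.125⁷ = 13.99 ÷ 2.28070 ≈ 6.134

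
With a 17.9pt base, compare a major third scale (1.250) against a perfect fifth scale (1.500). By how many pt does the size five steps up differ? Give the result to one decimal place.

81.3pt

Major third: 17.9 × 1.250⁵ = 54.626pt
Perfect fifth: 17.9 × 1.500⁵ = 135.928pt
Difference: 135.928 − 54.626 = 81.302pt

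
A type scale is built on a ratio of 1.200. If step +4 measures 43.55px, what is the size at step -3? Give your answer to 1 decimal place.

12.2px

Moving from step +4 to step -3 is 7 steps down, so divide by r⁷.
43.55 ÷ 1.200⁷ = 43.55 ÷ 3.58318 ≈ 12.154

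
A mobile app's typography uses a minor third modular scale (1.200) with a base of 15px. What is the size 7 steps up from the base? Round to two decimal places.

53.75px

15.0 × 1.200⁷ = 15.0 × 3.58318 ≈ 53.75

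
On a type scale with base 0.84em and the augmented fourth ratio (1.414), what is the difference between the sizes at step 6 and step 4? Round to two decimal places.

3.36em

Step 4: 0.84 × 1.414⁴ = 3.3580em
Step 6: 0.84 × 1.414⁶ = 6.7139em
Difference: 6.7139 − 3.3580 = 3.3559em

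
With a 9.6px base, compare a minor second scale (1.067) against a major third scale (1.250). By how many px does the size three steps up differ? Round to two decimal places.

7.09px

Minor second: 9.6 × 1.067³ = 11.6618px
Major third: 9.6 × 1.250³ = 18.7500px
Difference: 18.7500 − 11.6618 = 7.0882px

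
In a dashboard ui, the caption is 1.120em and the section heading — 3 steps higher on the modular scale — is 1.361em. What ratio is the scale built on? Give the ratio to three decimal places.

r³ = 1.361 / 1.120, so r = (1.361/1.120)^(1/3).
r = 1.2152^(1/3) ≈ 1.0671

1.067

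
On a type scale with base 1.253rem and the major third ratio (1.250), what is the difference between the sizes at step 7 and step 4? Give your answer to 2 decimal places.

2.92rem

Step 4: 1.253 × 1.250⁴ = 3.0591rem
Step 7: 1.253 × 1.250⁷ = 5.9748rem
Difference: 5.9748 − 3.0591 = 2.9157rem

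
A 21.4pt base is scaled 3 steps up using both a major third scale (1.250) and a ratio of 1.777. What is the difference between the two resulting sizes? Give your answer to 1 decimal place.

Major third: 21.4 × 1.250³ = 41.797pt
At 1.777: 21.4 × 1.777³ = 120.081pt
Difference: 120.081 − 41.797 = 78.284pt

78.3pt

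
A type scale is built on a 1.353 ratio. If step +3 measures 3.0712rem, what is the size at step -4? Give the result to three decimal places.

3.0712 ÷ 1.353⁷ = 3.0712 ÷ 8.30012 ≈ 0.370

0.370rem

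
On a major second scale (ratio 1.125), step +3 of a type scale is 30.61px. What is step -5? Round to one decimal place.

11.9px

The gap is -5 − (3) = -8 steps, so the factor is 1.125^-8.
30.61 ÷ 1.125⁸ = 30.61 ÷ 2.56578 ≈ 11.930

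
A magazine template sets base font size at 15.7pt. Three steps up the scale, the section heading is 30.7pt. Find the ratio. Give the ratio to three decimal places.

The ratio satisfies 15.7 × r³ = 30.7, so r = (30.7 / 15.7)^(1/3).
r = 1.9554^(1/3) ≈ 1.2505

1.250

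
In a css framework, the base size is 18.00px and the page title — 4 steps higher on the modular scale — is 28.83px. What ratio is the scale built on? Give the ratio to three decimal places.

The ratio satisfies 18.00 × r⁴ = 28.83, so r = (28.83 / 18.00)^(1/4).
r = 1.6017^(1/4) ≈ 1.1250

1.125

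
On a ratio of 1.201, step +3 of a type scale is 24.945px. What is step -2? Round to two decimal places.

9.98px

24.945 ÷ 1.201⁵ = 24.945 ÷ 2.49871 ≈ 9.983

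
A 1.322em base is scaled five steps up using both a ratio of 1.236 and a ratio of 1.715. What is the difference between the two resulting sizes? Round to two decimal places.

15.80em

At 1.236: 1.322 × 1.236⁵ = 3.8135em
At 1.715: 1.322 × 1.715⁵ = 19.6134em
Difference: 19.6134 − 3.8135 = 15.7999em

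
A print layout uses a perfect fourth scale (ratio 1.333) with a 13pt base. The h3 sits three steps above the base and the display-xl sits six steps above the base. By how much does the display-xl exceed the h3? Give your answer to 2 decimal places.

42.14pt

Step 3: 13.0 × 1.333³ = 30.7917pt
Step 6: 13.0 × 1.333⁶ = 72.9330pt
Difference: 72.9330 − 30.7917 = 42.1413pt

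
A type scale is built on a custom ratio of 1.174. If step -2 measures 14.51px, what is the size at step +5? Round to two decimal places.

14.51 × 1.174⁷ = 14.51 × 3.07381 ≈ 44.601

44.60px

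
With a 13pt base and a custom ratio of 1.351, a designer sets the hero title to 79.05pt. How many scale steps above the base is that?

1.351ⁿ = 79.05 / 13 = 6.0808
n = ln(6.0808) / ln(1.351) = 1.8051 / 0.3008 ≈ 6.00

6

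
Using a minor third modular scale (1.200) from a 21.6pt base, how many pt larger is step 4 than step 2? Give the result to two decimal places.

13.69pt

Step 2: 21.6 × 1.200² = 31.1040pt
Step 4: 21.6 × 1.200⁴ = 44.7898pt
Difference: 44.7898 − 31.1040 = 13.6858pt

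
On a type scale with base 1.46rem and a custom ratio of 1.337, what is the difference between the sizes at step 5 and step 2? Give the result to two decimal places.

3.63rem

Step 2: 1.46 × 1.337² = 2.6099rem
Step 5: 1.46 × 1.337⁵ = 6.2375rem
Difference: 6.2375 − 2.6099 = 3.6276rem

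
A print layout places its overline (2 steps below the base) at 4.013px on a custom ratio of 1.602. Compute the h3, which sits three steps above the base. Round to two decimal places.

42.34px

Moving from step -2 to step +3 is 5 steps up, so multiply by r⁵.
4.013 × 1.602⁵ = 4.013 × 10.55146 ≈ 42.343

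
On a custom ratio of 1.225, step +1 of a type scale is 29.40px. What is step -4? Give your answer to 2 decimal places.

29.40 ÷ 1.225⁵ = 29.40 ÷ 2.75855 ≈ 10.658

10.66px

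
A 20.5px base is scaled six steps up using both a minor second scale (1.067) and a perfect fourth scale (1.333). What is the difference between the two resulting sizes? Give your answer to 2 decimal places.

84.76px

Minor second: 20.5 × 1.067⁶ = 30.2510px
Perfect fourth: 20.5 × 1.333⁶ = 115.0098px
Difference: 115.0098 − 30.2510 = 84.7588px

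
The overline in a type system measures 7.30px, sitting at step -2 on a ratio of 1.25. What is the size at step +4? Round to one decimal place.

27.8px

The gap is 4 − (-2) = 6 steps, so the factor is 1.25^6.
7.30 × 1.25⁶ = 7.30 × 3.81470 ≈ 27.847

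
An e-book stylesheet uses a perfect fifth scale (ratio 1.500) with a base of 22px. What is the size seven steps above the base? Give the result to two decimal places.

A modular type scale is a geometric sequence: sizeₙ = base × rⁿ.
22.0 × 1.500⁷ = 22.0 × 17.08594 ≈ 375.89

375.89px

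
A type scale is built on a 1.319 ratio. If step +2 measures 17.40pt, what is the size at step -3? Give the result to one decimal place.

17.40 ÷ 1.319⁵ = 17.40 ÷ 3.99231 ≈ 4.358

4.4pt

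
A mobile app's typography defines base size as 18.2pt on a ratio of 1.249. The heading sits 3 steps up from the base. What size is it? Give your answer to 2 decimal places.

35.46pt

A modular type scale is a geometric sequence: sizeₙ = base × rⁿ.
18.2 × 1.249³ = 18.2 × 1.94844 ≈ 35.46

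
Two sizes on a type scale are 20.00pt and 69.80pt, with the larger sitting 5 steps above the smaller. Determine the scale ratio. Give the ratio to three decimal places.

The ratio satisfies 20.00 × r⁵ = 69.80, so r = (69.80 / 20.00)^(1/5).
r = 3.4900^(1/5) ≈ 1.2840

1.284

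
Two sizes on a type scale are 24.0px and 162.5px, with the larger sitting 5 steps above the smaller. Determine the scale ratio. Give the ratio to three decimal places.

1.466

The ratio satisfies 24.0 × r⁵ = 162.5, so r = (162.5 / 24.0)^(1/5).
r = 6.7708^(1/5) ≈ 1.4660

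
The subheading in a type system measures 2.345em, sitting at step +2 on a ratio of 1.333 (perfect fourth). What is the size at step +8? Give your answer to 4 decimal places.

2.345 × 1.333⁶ = 2.345 × 5.61023 ≈ 13.1560

13.1560em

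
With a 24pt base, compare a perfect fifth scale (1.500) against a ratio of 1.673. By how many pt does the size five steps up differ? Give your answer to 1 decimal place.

132.3pt

Perfect fifth: 24.0 × 1.500⁵ = 182.250pt
At 1.673: 24.0 × 1.673⁵ = 314.551pt
Difference: 314.551 − 182.250 = 132.301pt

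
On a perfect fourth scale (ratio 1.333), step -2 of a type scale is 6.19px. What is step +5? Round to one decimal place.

46.3px

6.19 × 1.333⁷ = 6.19 × 7.47844 ≈ 46.292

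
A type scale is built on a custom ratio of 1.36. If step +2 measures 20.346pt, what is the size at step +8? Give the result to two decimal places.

128.74pt

Moving from step +2 to step +8 is 6 steps up, so multiply by r⁶.
20.346 × 1.36⁶ = 20.346 × 6.32752 ≈ 128.740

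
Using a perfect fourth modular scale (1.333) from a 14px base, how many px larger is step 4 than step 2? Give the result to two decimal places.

19.33px

Step 2: 14.0 × 1.333² = 24.8764px
Step 4: 14.0 × 1.333⁴ = 44.2027px
Difference: 44.2027 − 24.8764 = 19.3263px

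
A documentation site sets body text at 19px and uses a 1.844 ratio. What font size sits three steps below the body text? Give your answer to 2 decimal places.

19.0 ÷ 1.844³ = 19.0 ÷ 6.27022 ≈ 3.03

3.03px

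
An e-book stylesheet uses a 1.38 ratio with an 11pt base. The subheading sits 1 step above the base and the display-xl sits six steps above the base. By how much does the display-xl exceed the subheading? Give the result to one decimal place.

Step 1: 11.0 × 1.38 = 15.180pt
Step 6: 11.0 × 1.38⁶ = 75.974pt
Difference: 75.974 − 15.180 = 60.794pt

60.8pt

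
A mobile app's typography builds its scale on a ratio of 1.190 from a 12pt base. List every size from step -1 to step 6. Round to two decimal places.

10.08pt, 12.00pt, 14.28pt, 16.99pt, 20.22pt, 24.06pt, 28.64pt, 34.08pt

Step -1: 12.0 ÷ 1.190 = 10.08
Step 0: 12pt
Step 1: 12.0 × 1.190 = 14.28
Step 2: 12.0 × 1.190² = 16.99
Step 3: 12.0 × 1.190³ = 20.22
Step 4: 12.0 × 1.190⁴ = 24.06
Step 5: 12.0 × 1.190⁵ = 28.64
Step 6: 12.0 × 1.190⁶ = 34.08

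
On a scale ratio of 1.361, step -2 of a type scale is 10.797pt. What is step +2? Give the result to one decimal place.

37.0pt

10.797 × 1.361⁴ = 10.797 × 3.43109 ≈ 37.046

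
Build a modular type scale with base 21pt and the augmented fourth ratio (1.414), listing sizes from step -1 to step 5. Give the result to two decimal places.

14.85pt, 21.00pt, 29.69pt, 41.99pt, 59.37pt, 83.95pt, 118.70pt

Step -1: 21.0 ÷ 1.414 = 14.85
Step 0: 21pt
Step 1: 21.0 × 1.414 = 29.69
Step 2: 21.0 × 1.414² = 41.99
Step 3: 21.0 × 1.414³ = 59.37
Step 4: 21.0 × 1.414⁴ = 83.95
Step 5: 21.0 × 1.414⁵ = 118.70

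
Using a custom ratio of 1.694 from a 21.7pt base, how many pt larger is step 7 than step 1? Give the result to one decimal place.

831.9pt

Step 1: 21.7 × 1.694 = 36.760pt
Step 7: 21.7 × 1.694⁷ = 868.668pt
Difference: 868.668 − 36.760 = 831.908pt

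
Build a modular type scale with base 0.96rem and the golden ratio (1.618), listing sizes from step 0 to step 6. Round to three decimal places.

Step 0: 0.96rem
Step 1: 0.96 × 1.618 = 1.553
Step 2: 0.96 × 1.618² = 2.513
Step 3: 0.96 × 1.618³ = 4.066
Step 4: 0.96 × 1.618⁴ = 6.579
Step 5: 0.96 × 1.618⁵ = 10.645
Step 6: 0.96 × 1.618⁶ = 17.224

0.960rem, 1.553rem, 2.513rem, 4.066rem, 6.579rem, 10.645rem, 17.224rem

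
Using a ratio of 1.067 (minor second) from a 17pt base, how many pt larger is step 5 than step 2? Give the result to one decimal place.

Step 2: 17.0 × 1.067² = 19.354pt
Step 5: 17.0 × 1.067⁵ = 23.511pt
Difference: 23.511 − 19.354 = 4.157pt

4.2pt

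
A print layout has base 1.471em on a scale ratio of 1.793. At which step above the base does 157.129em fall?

8

1.793ⁿ = 157.129 / 1.471 = 106.8178
n = ln(106.8178) / ln(1.793) = 4.6711 / 0.5839 ≈ 8.00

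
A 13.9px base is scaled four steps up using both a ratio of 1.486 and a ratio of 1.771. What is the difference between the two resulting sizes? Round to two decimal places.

68.96px

At 1.486: 13.9 × 1.486⁴ = 67.7782px
At 1.771: 13.9 × 1.771⁴ = 136.7379px
Difference: 136.7379 − 67.7782 = 68.9597px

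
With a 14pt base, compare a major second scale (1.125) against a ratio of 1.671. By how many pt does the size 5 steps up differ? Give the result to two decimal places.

157.17pt

Major second: 14.0 × 1.125⁵ = 25.2285pt
At 1.671: 14.0 × 1.671⁵ = 182.3939pt
Difference: 182.3939 − 25.2285 = 157.1654pt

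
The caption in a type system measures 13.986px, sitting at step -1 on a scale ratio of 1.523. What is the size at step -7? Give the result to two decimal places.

1.12px

13.986 ÷ 1.523⁶ = 13.986 ÷ 12.47956 ≈ 1.121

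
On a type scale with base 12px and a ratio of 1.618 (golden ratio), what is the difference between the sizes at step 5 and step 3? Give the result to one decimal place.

82.2px

Step 3: 12.0 × 1.618³ = 50.830px
Step 5: 12.0 × 1.618⁵ = 133.068px
Difference: 133.068 − 50.830 = 82.238px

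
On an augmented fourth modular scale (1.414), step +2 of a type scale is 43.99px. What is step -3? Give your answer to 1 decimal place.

43.99 ÷ 1.414⁵ = 43.99 ÷ 5.65258 ≈ 7.782

7.8px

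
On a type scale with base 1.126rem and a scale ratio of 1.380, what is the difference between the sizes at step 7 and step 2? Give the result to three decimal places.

Step 2: 1.126 × 1.380² = 2.14435rem
Step 7: 1.126 × 1.380⁷ = 10.73228rem
Difference: 10.73228 − 2.14435 = 8.58793rem

8.588rem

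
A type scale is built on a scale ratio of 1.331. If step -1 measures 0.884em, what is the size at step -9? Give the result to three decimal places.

0.090em

0.884 ÷ 1.331⁸ = 0.884 ÷ 9.84973 ≈ 0.090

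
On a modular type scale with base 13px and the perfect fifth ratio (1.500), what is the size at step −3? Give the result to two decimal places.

3.85px

A modular type scale is a geometric sequence: sizeₙ = base × rⁿ.
13.0 ÷ 1.500³ = 13.0 ÷ 3.37500 ≈ 3.85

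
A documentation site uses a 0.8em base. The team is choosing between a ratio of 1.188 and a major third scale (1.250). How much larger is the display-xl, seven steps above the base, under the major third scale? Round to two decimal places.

At 1.188: 0.8 × 1.188⁷ = 2.6718em
Major third: 0.8 × 1.250⁷ = 3.8147em
Difference: 3.8147 − 2.6718 = 1.1429em

1.14em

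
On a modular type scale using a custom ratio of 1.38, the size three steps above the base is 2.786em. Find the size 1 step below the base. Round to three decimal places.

0.768em

The gap is -1 − (3) = -4 steps, so the factor is 1.38^-4.
2.786 ÷ 1.38⁴ = 2.786 ÷ 3.62674 ≈ 0.768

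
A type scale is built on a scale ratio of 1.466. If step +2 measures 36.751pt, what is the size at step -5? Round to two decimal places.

2.53pt

36.751 ÷ 1.466⁷ = 36.751 ÷ 14.55251 ≈ 2.525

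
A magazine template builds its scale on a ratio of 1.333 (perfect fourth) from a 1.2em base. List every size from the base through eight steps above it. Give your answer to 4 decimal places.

1.2000em, 1.5996em, 2.1323em, 2.8423em, 3.7888em, 5.0505em, 6.7323em, 8.9741em, 11.9625em

Step 0: 1.2em
Step 1: 1.2 × 1.333 = 1.5996
Step 2: 1.2 × 1.333² = 2.1323
Step 3: 1.2 × 1.333³ = 2.8423
Step 4: 1.2 × 1.333⁴ = 3.7888
Step 5: 1.2 × 1.333⁵ = 5.0505
Step 6: 1.2 × 1.333⁶ = 6.7323
Step 7: 1.2 × 1.333⁷ = 8.9741
Step 8: 1.2 × 1.333⁸ = 11.9625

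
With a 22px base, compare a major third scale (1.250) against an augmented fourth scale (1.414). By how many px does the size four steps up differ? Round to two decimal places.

Major third: 22.0 × 1.250⁴ = 53.7109px
Augmented fourth: 22.0 × 1.414⁴ = 87.9469px
Difference: 87.9469 − 53.7109 = 34.2360px

34.24px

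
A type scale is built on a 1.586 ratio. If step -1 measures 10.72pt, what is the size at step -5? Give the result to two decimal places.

The gap is -5 − (-1) = -4 steps, so the factor is 1.586^-4.
10.72 ÷ 1.586⁴ = 10.72 ÷ 6.32722 ≈ 1.694

1.69pt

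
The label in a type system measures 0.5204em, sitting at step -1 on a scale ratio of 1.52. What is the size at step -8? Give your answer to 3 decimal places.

The gap is -8 − (-1) = -7 steps, so the factor is 1.52^-7.
0.5204 ÷ 1.52⁷ = 0.5204 ÷ 18.74585 ≈ 0.028

0.028em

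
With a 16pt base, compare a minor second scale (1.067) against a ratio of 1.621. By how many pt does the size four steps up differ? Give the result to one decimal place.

Minor second: 16.0 × 1.067⁴ = 20.739pt
At 1.621: 16.0 × 1.621⁴ = 110.472pt
Difference: 110.472 − 20.739 = 89.733pt

89.7pt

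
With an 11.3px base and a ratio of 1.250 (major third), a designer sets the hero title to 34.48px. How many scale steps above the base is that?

1.250ⁿ = 34.48 / 11.3 = 3.0513
n = ln(3.0513) / ln(1.250) = 1.1156 / 0.2231 ≈ 5.00

5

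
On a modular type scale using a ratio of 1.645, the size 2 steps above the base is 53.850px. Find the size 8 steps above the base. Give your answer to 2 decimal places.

The gap is 8 − (2) = 6 steps, so the factor is 1.645^6.
53.850 × 1.645⁶ = 53.850 × 19.81506 ≈ 1067.041

1067.04px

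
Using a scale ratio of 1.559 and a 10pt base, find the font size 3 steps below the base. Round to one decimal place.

2.6pt

10.0 ÷ 1.559³ = 10.0 ÷ 3.78912 ≈ 2.64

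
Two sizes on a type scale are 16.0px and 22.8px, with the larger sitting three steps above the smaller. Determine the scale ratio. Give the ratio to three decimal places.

1.125

The ratio satisfies 16.0 × r³ = 22.8, so r = (22.8 / 16.0)^(1/3).
r = 1.4250^(1/3) ≈ 1.1253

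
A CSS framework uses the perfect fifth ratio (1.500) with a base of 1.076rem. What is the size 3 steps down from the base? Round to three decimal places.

1.076 ÷ 1.500³ = 1.076 ÷ 3.37500 ≈ 0.319

0.319rem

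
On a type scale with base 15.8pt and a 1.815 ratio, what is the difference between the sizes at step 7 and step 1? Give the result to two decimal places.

Step 1: 15.8 × 1.815 = 28.6770pt
Step 7: 15.8 × 1.815⁷ = 1025.1643pt
Difference: 1025.1643 − 28.6770 = 996.4873pt

996.49pt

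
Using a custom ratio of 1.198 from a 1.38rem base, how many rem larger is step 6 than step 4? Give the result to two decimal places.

Step 4: 1.38 × 1.198⁴ = 2.8425rem
Step 6: 1.38 × 1.198⁶ = 4.0796rem
Difference: 4.0796 − 2.8425 = 1.2371rem

1.24rem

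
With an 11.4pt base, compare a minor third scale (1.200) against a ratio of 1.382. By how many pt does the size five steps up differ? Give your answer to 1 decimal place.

29.1pt

Minor third: 11.4 × 1.200⁵ = 28.367pt
At 1.382: 11.4 × 1.382⁵ = 57.471pt
Difference: 57.471 − 28.367 = 29.104pt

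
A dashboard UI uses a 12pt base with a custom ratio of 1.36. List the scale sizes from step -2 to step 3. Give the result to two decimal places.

6.49pt, 8.82pt, 12.00pt, 16.32pt, 22.20pt, 30.19pt

Step -2: 12.0 ÷ 1.36² = 6.49
Step -1: 12.0 ÷ 1.36 = 8.82
Step 0: 12pt
Step 1: 12.0 × 1.36 = 16.32
Step 2: 12.0 × 1.36² = 22.20
Step 3: 12.0 × 1.36³ = 30.19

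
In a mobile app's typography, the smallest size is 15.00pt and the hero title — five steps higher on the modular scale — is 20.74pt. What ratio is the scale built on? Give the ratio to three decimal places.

The ratio satisfies 15.00 × r⁵ = 20.74, so r = (20.74 / 15.00)^(1/5).
r = 1.3827^(1/5) ≈ 1.0669

1.067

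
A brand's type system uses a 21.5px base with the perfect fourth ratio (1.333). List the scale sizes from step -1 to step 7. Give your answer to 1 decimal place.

16.1px, 21.5px, 28.7px, 38.2px, 50.9px, 67.9px, 90.5px, 120.6px, 160.8px

Step -1: 21.5 ÷ 1.333 = 16.1
Step 0: 21.5px
Step 1: 21.5 × 1.333 = 28.7
Step 2: 21.5 × 1.333² = 38.2
Step 3: 21.5 × 1.333³ = 50.9
Step 4: 21.5 × 1.333⁴ = 67.9
Step 5: 21.5 × 1.333⁵ = 90.5
Step 6: 21.5 × 1.333⁶ = 120.6
Step 7: 21.5 × 1.333⁷ = 160.8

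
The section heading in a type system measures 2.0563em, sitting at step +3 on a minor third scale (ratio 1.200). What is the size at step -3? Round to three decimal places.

0.689em

Moving from step +3 to step -3 is 6 steps down, so divide by r⁶.
2.0563 ÷ 1.200⁶ = 2.0563 ÷ 2.98598 ≈ 0.689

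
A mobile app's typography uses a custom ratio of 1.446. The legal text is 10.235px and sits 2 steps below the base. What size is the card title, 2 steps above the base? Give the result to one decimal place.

44.7px

10.235 × 1.446⁴ = 10.235 × 4.37193 ≈ 44.747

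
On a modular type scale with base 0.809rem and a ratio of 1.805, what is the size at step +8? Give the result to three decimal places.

Each step on a modular scale multiplies by the ratio, so the size n steps from the base is base × ratioⁿ.
0.809 × 1.805⁸ = 0.809 × 112.67243 ≈ 91.152

91.152rem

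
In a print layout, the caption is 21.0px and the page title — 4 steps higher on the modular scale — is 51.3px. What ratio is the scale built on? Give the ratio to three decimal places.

r⁴ = 51.3 / 21.0, so r = (51.3/21.0)^(1/4).
r = 2.4429^(1/4) ≈ 1.2502

1.250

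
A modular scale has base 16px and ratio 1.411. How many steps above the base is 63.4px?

4

1.411ⁿ = 63.4 / 16 = 3.9625
n = ln(3.9625) / ln(1.411) = 1.3769 / 0.3443 ≈ 4.00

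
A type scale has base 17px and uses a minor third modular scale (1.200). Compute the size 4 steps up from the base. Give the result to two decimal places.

35.25px

17.0 × 1.200⁴ = 17.0 × 2.07360 ≈ 35.25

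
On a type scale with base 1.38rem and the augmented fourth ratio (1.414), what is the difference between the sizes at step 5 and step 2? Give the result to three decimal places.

Step 2: 1.38 × 1.414² = 2.75917rem
Step 5: 1.38 × 1.414⁵ = 7.80057rem
Difference: 7.80057 − 2.75917 = 5.04140rem

5.041rem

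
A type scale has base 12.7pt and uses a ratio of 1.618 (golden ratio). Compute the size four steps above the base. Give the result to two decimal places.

87.04pt

Every step multiplies by the scale ratio.
12.7 × 1.618⁴ = 12.7 × 6.85353 ≈ 87.04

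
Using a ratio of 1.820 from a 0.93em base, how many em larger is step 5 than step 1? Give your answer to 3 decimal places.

Step 1: 0.93 × 1.820 = 1.69260em
Step 5: 0.93 × 1.820⁵ = 18.57120em
Difference: 18.57120 − 1.69260 = 16.87860em

16.879em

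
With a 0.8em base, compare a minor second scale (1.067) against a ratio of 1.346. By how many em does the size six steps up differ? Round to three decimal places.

Minor second: 0.8 × 1.067⁶ = 1.18053em
At 1.346: 0.8 × 1.346⁶ = 4.75730em
Difference: 4.75730 − 1.18053 = 3.57677em

3.577em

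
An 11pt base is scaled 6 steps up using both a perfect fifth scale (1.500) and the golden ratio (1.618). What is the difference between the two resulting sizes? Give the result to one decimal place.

72.1pt

Perfect fifth: 11.0 × 1.500⁶ = 125.297pt
Golden ratio: 11.0 × 1.618⁶ = 197.362pt
Difference: 197.362 − 125.297 = 72.065pt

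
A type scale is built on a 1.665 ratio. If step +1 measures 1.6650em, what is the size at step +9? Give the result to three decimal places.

1.6650 × 1.665⁸ = 1.6650 × 59.06278 ≈ 98.340

98.340em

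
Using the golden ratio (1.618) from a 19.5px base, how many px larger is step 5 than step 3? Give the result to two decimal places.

133.64px

Step 3: 19.5 × 1.618³ = 82.5981px
Step 5: 19.5 × 1.618⁵ = 216.2356px
Difference: 216.2356 − 82.5981 = 133.6375px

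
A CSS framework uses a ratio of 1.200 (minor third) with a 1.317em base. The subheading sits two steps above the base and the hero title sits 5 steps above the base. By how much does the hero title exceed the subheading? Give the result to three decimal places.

1.381em

Step 2: 1.317 × 1.200² = 1.89648em
Step 5: 1.317 × 1.200⁵ = 3.27712em
Difference: 3.27712 − 1.89648 = 1.38064em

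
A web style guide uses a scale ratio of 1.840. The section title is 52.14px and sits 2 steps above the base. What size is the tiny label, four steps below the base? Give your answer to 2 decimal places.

1.34px

52.14 ÷ 1.840⁶ = 52.14 ÷ 38.80672 ≈ 1.344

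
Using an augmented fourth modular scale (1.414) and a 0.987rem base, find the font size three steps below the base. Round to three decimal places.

0.349rem

0.987 ÷ 1.414³ = 0.987 ÷ 2.82715 ≈ 0.349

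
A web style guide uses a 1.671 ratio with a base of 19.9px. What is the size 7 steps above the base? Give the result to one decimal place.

19.9 × 1.671⁷ = 19.9 × 36.37769 ≈ 723.92

723.9px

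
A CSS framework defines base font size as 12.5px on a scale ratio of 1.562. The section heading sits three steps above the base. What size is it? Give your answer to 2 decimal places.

Each step on a modular scale multiplies by the ratio, so the size n steps from the base is base × ratioⁿ.
12.5 × 1.562³ = 12.5 × 3.81104 ≈ 47.64

47.64px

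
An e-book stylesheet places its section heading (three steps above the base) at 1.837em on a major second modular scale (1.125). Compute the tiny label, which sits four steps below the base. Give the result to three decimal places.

0.805em

Moving from step +3 to step -4 is 7 steps down, so divide by r⁷.
1.837 ÷ 1.125⁷ = 1.837 ÷ 2.28070 ≈ 0.805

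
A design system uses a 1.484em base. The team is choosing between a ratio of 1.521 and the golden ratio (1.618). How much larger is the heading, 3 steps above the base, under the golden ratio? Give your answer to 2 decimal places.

At 1.521: 1.484 × 1.521³ = 5.2218em
Golden ratio: 1.484 × 1.618³ = 6.2859em
Difference: 6.2859 − 5.2218 = 1.0641em

1.06em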